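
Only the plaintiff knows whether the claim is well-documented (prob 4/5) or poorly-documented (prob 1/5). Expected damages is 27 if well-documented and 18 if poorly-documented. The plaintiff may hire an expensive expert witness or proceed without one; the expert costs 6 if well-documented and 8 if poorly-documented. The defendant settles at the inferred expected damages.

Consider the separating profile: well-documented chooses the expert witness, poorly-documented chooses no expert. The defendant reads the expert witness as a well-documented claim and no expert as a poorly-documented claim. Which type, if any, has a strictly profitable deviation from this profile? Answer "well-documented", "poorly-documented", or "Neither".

The expert witness pays 27; no expert pays 18.
well-documented: assigned the expert witness, nets 27 − 6 = 21; deviating to no expert nets 18.
poorly-documented: assigned no expert, nets 18; deviating to the expert witness nets 27 − 8 = 19.
The poorly-documented type gains 1 by deviating.

poorly-documented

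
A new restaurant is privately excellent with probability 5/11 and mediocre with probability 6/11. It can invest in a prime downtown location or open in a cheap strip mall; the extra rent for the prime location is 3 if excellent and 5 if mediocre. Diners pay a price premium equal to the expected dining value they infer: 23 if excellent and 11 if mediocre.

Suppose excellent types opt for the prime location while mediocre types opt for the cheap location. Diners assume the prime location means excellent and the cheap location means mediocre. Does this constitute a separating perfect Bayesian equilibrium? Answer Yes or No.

Under these beliefs, the prime location earns price premium 23 and the cheap location earns price premium 11.
excellent: the prime location nets 23 − 3 = 20; the cheap location nets 11. excellent prefers the prime location.
mediocre: the prime location nets 23 − 5 = 18; the cheap location nets 11. mediocre would deviate to the prime location.
mediocre has a profitable deviation, so the profile is not an equilibrium.

No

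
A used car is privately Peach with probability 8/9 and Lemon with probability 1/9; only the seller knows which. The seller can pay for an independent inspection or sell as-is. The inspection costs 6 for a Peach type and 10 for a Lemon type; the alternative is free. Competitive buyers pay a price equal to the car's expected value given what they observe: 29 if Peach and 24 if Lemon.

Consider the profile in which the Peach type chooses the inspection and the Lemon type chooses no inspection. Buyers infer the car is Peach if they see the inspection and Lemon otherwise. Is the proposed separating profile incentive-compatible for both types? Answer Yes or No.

No

Under these beliefs, the inspection earns price 29 and no inspection earns price 24.
Peach: the inspection nets 29 − 6 = 23; no inspection nets 24. Peach would deviate to no inspection.
Lemon: the inspection nets 29 − 10 = 19; no inspection nets 24. Lemon prefers no inspection.
Peach has a profitable deviation, so the profile is not an equilibrium.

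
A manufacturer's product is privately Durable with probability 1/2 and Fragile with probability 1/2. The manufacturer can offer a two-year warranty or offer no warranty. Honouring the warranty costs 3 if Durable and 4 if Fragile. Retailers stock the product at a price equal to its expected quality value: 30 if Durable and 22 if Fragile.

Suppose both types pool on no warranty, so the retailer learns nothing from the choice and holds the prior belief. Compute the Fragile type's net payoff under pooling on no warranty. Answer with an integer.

26

Pooled price = 1/2·30 + 1/2·22 = 26.
Fragile pays no cost for no warranty, so net payoff = 26.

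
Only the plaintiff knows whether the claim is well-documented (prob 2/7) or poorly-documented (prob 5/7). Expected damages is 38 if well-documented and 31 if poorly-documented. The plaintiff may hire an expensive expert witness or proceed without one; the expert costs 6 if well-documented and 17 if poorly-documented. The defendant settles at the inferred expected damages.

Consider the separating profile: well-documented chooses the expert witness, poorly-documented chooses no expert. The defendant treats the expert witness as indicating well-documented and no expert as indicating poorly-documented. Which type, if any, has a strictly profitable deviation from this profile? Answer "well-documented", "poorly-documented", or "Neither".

Neither

The expert witness pays 38; no expert pays 31.
well-documented: assigned the expert witness, nets 38 − 6 = 32; deviating to no expert nets 31.
poorly-documented: assigned no expert, nets 31; deviating to the expert witness nets 38 − 17 = 21.
Both types strictly prefer their assigned action; no profitable deviation.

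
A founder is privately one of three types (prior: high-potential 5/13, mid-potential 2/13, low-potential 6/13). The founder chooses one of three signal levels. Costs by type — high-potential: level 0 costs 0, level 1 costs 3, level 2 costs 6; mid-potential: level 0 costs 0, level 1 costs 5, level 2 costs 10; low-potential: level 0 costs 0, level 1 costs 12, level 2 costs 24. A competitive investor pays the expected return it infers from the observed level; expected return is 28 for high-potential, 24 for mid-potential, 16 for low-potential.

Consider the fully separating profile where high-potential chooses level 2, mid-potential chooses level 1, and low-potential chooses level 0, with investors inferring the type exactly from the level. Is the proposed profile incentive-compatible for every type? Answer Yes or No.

Separating valuations: level 2 → 28, level 1 → 24, level 0 → 16.
high-potential (assigned level 2): level 0: 16 − 0 = 16; level 1: 24 − 3 = 21; level 2: 28 − 6 = 22. high-potential stays.
mid-potential (assigned level 1): level 0: 16 − 0 = 16; level 1: 24 − 5 = 19; level 2: 28 − 10 = 18. mid-potential stays.
low-potential (assigned level 0): level 0: 16 − 0 = 16; level 1: 24 − 12 = 12; level 2: 28 − 24 = 4. low-potential stays.
Every type prefers its assigned level; separation holds.

Yes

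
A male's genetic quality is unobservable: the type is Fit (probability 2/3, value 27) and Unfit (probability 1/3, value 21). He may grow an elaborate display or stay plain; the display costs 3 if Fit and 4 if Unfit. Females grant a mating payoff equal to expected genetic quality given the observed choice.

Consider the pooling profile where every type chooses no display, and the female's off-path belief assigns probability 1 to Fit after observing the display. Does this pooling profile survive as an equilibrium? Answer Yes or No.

On path, the female holds the prior and pays 2/3·27 + 1/3·21 = 25. Off path (the display), believing Fit, it pays 27.
Fit: no display nets 25; the display nets 27 − 3 = 24. Fit stays.
Unfit: no display nets 25; the display nets 27 − 4 = 23. Unfit stays.
No type deviates, so pooling is sustained.

Yes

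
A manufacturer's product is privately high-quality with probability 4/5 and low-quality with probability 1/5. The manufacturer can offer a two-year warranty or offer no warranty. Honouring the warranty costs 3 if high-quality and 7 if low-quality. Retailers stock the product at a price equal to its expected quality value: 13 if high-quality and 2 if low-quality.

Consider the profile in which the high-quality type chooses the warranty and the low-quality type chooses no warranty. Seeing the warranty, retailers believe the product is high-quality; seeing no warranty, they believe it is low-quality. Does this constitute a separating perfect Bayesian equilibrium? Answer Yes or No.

Under these beliefs, the warranty earns price 13 and no warranty earns price 2.
high-quality: the warranty nets 13 − 3 = 10; no warranty nets 2. high-quality prefers the warranty.
low-quality: the warranty nets 13 − 7 = 6; no warranty nets 2. low-quality would deviate to the warranty.
low-quality has a profitable deviation, so the profile is not an equilibrium.

No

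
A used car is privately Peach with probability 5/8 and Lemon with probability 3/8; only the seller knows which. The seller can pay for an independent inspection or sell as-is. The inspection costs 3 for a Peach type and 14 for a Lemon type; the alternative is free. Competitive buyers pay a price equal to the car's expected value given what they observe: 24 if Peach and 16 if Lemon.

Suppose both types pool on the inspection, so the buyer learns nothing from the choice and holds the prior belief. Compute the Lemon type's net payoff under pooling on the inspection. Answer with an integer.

7

Pooled price = 5/8·24 + 3/8·16 = 21.
Lemon pays cost 14 for the inspection, so net payoff = 21 − 14 = 7.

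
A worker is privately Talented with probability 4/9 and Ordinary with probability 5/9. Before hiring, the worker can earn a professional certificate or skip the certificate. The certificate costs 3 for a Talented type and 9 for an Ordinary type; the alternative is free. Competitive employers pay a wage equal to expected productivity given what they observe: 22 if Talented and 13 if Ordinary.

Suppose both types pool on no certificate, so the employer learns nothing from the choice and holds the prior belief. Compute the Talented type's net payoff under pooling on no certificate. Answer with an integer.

Pooled wage = 4/9·22 + 5/9·13 = 17.
Talented pays no cost for no certificate, so net payoff = 17.

17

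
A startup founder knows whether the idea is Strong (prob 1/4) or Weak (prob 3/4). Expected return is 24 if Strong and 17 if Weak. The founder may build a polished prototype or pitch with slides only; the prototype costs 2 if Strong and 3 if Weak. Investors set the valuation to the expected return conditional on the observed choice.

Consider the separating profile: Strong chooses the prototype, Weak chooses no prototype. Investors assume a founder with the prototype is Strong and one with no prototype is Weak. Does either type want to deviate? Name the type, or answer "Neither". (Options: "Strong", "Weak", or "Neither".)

The prototype pays 24; no prototype pays 17.
Strong: assigned the prototype, nets 24 − 2 = 22; deviating to no prototype nets 17.
Weak: assigned no prototype, nets 17; deviating to the prototype nets 24 − 3 = 21.
The Weak type gains 4 by deviating.

Weak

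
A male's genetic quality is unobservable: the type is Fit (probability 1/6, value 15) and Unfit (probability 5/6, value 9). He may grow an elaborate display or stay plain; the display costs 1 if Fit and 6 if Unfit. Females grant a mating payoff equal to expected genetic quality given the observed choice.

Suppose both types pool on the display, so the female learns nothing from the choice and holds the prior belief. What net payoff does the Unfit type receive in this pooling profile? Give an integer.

Pooled mating payoff = 1/6·15 + 5/6·9 = 10.
Unfit pays cost 6 for the display, so net payoff = 10 − 6 = 4.

4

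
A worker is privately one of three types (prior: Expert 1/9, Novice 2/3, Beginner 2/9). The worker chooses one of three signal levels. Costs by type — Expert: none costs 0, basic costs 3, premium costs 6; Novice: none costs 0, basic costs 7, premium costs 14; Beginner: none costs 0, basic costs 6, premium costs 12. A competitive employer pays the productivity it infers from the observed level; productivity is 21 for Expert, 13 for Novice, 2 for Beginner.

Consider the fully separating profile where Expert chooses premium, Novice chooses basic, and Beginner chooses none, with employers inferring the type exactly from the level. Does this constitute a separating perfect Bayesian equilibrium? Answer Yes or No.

Separating wages: premium → 21, basic → 13, none → 2.
Expert (assigned premium): none: 2 − 0 = 2; basic: 13 − 3 = 10; premium: 21 − 6 = 15. Expert stays.
Novice (assigned basic): none: 2 − 0 = 2; basic: 13 − 7 = 6; premium: 21 − 14 = 7. Novice prefers premium.
Beginner (assigned none): none: 2 − 0 = 2; basic: 13 − 6 = 7; premium: 21 − 12 = 9. Beginner prefers premium.
At least one type deviates; the separating profile fails.

No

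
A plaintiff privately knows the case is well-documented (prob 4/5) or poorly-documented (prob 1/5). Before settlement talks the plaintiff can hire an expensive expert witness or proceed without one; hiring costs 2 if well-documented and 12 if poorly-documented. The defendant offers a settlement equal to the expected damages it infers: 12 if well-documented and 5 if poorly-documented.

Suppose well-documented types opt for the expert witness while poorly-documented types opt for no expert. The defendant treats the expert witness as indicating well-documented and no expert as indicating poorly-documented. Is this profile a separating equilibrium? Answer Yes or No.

Yes

Under these beliefs, the expert witness earns settlement 12 and no expert earns settlement 5.
well-documented: the expert witness nets 12 − 2 = 10; no expert nets 5. well-documented prefers the expert witness.
poorly-documented: the expert witness nets 12 − 12 = 0; no expert nets 5. poorly-documented prefers no expert.
Neither type deviates, so the separating profile is an equilibrium.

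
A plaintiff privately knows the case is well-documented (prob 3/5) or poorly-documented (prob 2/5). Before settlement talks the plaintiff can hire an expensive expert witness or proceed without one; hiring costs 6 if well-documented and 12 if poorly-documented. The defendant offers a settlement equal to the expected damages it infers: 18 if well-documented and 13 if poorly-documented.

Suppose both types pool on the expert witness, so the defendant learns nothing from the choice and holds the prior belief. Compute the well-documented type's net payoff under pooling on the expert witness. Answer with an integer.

10

Pooled settlement = 3/5·18 + 2/5·13 = 16.
well-documented pays cost 6 for the expert witness, so net payoff = 16 − 6 = 10.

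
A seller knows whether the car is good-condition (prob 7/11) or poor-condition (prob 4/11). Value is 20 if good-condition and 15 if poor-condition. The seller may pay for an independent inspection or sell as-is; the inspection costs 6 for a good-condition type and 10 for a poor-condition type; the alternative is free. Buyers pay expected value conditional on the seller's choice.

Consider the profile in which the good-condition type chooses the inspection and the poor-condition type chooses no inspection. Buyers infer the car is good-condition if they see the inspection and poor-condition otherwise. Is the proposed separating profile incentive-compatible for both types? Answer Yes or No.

No

Under these beliefs, the inspection earns price 20 and no inspection earns price 15.
good-condition: the inspection nets 20 − 6 = 14; no inspection nets 15. good-condition would deviate to no inspection.
poor-condition: the inspection nets 20 − 10 = 10; no inspection nets 15. poor-condition prefers no inspection.
good-condition has a profitable deviation, so the profile is not an equilibrium.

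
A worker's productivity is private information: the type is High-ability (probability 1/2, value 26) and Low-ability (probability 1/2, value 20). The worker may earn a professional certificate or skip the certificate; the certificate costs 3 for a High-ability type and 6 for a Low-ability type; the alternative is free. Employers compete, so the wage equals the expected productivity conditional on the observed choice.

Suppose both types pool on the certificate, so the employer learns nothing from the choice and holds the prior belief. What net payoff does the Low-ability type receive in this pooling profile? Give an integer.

17

Pooled wage = 1/2·26 + 1/2·20 = 23.
Low-ability pays cost 6 for the certificate, so net payoff = 23 − 6 = 17.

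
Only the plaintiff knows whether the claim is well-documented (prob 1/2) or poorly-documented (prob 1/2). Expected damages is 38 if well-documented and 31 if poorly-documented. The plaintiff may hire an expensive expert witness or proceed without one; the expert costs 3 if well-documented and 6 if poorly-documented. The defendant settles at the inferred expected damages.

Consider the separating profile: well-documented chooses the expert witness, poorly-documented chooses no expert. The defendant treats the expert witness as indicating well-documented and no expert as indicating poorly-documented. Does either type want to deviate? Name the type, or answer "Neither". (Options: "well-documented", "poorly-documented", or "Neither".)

poorly-documented

The expert witness pays 38; no expert pays 31.
well-documented: assigned the expert witness, nets 38 − 3 = 35; deviating to no expert nets 31.
poorly-documented: assigned no expert, nets 31; deviating to the expert witness nets 38 − 6 = 32.
The poorly-documented type gains 1 by deviating.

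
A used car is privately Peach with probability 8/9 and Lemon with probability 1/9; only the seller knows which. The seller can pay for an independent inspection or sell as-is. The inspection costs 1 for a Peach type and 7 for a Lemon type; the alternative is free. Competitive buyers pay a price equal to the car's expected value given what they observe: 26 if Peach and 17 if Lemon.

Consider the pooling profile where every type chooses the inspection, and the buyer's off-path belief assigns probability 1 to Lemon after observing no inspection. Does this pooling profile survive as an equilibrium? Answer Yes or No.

Yes

On path, the buyer holds the prior and pays 8/9·26 + 1/9·17 = 25. Off path (no inspection), believing Lemon, it pays 17.
Peach: the inspection nets 25 − 1 = 24; no inspection nets 17. Peach stays.
Lemon: the inspection nets 25 − 7 = 18; no inspection nets 17. Lemon stays.
No type deviates, so pooling is sustained.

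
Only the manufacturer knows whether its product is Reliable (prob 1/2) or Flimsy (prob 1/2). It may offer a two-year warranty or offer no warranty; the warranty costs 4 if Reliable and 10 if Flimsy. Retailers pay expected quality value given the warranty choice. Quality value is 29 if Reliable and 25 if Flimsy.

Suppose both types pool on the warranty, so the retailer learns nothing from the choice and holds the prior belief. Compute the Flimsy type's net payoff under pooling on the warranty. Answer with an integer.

17

Pooled price = 1/2·29 + 1/2·25 = 27.
Flimsy pays cost 10 for the warranty, so net payoff = 27 − 10 = 17.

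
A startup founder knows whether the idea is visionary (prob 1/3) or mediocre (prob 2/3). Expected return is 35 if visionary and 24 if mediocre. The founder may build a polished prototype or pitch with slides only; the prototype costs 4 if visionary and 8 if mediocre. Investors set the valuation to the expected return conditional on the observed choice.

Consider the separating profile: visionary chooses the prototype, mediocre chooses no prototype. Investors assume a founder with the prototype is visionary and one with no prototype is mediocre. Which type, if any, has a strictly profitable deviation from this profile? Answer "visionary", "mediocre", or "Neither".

mediocre

The prototype pays 35; no prototype pays 24.
visionary: assigned the prototype, nets 35 − 4 = 31; deviating to no prototype nets 24.
mediocre: assigned no prototype, nets 24; deviating to the prototype nets 35 − 8 = 27.
The mediocre type gains 3 by deviating.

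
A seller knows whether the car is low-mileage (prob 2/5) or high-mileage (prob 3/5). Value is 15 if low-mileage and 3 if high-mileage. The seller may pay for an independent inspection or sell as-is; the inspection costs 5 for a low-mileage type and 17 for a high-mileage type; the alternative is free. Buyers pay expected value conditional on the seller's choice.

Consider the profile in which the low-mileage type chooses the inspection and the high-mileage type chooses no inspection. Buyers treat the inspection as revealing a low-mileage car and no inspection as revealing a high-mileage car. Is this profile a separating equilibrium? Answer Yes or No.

Under these beliefs, the inspection earns price 15 and no inspection earns price 3.
low-mileage: the inspection nets 15 − 5 = 10; no inspection nets 3. low-mileage prefers the inspection.
high-mileage: the inspection nets 15 − 17 = -2; no inspection nets 3. high-mileage prefers no inspection.
Neither type deviates, so the separating profile is an equilibrium.

Yes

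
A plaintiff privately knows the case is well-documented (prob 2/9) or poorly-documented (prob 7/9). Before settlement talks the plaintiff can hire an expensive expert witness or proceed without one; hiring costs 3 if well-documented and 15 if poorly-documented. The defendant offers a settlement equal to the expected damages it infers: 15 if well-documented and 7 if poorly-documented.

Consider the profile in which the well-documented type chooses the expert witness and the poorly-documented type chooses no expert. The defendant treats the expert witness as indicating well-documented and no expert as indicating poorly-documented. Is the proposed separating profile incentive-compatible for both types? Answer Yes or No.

Yes

Under these beliefs, the expert witness earns settlement 15 and no expert earns settlement 7.
well-documented: the expert witness nets 15 − 3 = 12; no expert nets 7. well-documented prefers the expert witness.
poorly-documented: the expert witness nets 15 − 15 = 0; no expert nets 7. poorly-documented prefers no expert.
Neither type deviates, so the separating profile is an equilibrium.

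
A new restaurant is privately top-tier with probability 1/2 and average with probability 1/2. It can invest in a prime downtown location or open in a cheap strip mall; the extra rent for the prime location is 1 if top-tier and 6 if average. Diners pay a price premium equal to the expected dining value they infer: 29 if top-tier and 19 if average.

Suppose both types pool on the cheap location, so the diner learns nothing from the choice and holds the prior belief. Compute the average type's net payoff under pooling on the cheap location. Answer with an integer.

Pooled price premium = 1/2·29 + 1/2·19 = 24.
average pays no cost for the cheap location, so net payoff = 24.

24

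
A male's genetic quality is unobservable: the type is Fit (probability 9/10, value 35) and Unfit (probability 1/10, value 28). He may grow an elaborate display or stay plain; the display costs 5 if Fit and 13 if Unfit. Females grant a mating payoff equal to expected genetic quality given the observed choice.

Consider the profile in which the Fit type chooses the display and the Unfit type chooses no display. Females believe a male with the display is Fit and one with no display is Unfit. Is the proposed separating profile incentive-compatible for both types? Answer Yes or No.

Yes

Under these beliefs, the display earns mating payoff 35 and no display earns mating payoff 28.
Fit: the display nets 35 − 5 = 30; no display nets 28. Fit prefers the display.
Unfit: the display nets 35 − 13 = 22; no display nets 28. Unfit prefers no display.
Neither type deviates, so the separating profile is an equilibrium.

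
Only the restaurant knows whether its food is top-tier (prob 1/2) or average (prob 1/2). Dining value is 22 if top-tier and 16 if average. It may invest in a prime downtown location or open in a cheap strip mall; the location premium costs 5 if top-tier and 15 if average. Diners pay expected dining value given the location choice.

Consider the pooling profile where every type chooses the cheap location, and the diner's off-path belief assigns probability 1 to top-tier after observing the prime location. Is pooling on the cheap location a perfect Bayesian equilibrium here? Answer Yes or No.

Yes

On path, the diner holds the prior and pays 1/2·22 + 1/2·16 = 19. Off path (the prime location), believing top-tier, it pays 22.
top-tier: the cheap location nets 19; the prime location nets 22 − 5 = 17. top-tier stays.
average: the cheap location nets 19; the prime location nets 22 − 15 = 7. average stays.
No type deviates, so pooling is sustained.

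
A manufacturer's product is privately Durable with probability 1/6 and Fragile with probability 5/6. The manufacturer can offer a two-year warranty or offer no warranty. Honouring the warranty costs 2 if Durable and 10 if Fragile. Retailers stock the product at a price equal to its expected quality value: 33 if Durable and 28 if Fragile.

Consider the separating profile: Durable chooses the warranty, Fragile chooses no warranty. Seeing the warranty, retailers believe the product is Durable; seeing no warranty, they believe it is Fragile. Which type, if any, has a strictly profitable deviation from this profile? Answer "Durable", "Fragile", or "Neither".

The warranty pays 33; no warranty pays 28.
Durable: assigned the warranty, nets 33 − 2 = 31; deviating to no warranty nets 28.
Fragile: assigned no warranty, nets 28; deviating to the warranty nets 33 − 10 = 23.
Both types strictly prefer their assigned action; no profitable deviation.

Neither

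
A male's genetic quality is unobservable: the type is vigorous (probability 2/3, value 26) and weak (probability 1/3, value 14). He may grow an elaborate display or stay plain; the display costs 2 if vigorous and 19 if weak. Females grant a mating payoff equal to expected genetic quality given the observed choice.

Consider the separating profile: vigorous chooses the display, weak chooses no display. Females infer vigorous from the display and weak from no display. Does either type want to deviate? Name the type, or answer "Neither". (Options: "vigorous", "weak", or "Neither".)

The display pays 26; no display pays 14.
vigorous: assigned the display, nets 26 − 2 = 24; deviating to no display nets 14.
weak: assigned no display, nets 14; deviating to the display nets 26 − 19 = 7.
Both types strictly prefer their assigned action; no profitable deviation.

Neither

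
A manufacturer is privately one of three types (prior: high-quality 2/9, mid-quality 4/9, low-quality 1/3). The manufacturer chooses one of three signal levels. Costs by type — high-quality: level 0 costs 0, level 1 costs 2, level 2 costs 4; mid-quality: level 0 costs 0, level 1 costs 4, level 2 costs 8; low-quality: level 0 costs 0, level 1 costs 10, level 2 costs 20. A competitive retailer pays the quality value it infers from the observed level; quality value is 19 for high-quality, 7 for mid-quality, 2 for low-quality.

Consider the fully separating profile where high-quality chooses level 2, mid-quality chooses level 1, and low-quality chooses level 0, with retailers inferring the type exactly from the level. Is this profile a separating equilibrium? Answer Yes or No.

Separating prices: level 2 → 19, level 1 → 7, level 0 → 2.
high-quality (assigned level 2): level 0: 2 − 0 = 2; level 1: 7 − 2 = 5; level 2: 19 − 4 = 15. high-quality stays.
mid-quality (assigned level 1): level 0: 2 − 0 = 2; level 1: 7 − 4 = 3; level 2: 19 − 8 = 11. mid-quality prefers level 2.
low-quality (assigned level 0): level 0: 2 − 0 = 2; level 1: 7 − 10 = -3; level 2: 19 − 20 = -1. low-quality stays.
At least one type deviates; the separating profile fails.

No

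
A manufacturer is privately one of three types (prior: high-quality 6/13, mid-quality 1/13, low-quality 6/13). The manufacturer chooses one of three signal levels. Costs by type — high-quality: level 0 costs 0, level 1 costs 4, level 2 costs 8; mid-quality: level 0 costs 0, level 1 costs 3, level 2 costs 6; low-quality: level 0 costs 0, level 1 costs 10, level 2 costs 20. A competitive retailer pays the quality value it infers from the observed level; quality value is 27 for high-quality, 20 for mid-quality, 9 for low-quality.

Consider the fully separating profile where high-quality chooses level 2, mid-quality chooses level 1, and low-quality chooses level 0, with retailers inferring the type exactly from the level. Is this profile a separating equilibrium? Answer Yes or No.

Separating prices: level 2 → 27, level 1 → 20, level 0 → 9.
high-quality (assigned level 2): level 0: 9 − 0 = 9; level 1: 20 − 4 = 16; level 2: 27 − 8 = 19. high-quality stays.
mid-quality (assigned level 1): level 0: 9 − 0 = 9; level 1: 20 − 3 = 17; level 2: 27 − 6 = 21. mid-quality prefers level 2.
low-quality (assigned level 0): level 0: 9 − 0 = 9; level 1: 20 − 10 = 10; level 2: 27 − 20 = 7. low-quality prefers level 1.
At least one type deviates; the separating profile fails.

No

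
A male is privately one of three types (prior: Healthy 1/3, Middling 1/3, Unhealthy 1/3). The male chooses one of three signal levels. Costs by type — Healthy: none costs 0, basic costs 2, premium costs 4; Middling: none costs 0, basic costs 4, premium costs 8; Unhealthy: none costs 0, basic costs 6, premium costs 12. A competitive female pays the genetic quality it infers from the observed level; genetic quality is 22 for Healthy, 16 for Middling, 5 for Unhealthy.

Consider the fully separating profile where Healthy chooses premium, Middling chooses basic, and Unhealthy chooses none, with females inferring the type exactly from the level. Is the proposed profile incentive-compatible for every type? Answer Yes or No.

No

Separating mating payoffs: premium → 22, basic → 16, none → 5.
Healthy (assigned premium): none: 5 − 0 = 5; basic: 16 − 2 = 14; premium: 22 − 4 = 18. Healthy stays.
Middling (assigned basic): none: 5 − 0 = 5; basic: 16 − 4 = 12; premium: 22 − 8 = 14. Middling prefers premium.
Unhealthy (assigned none): none: 5 − 0 = 5; basic: 16 − 6 = 10; premium: 22 − 12 = 10. Unhealthy prefers basic.
At least one type deviates; the separating profile fails.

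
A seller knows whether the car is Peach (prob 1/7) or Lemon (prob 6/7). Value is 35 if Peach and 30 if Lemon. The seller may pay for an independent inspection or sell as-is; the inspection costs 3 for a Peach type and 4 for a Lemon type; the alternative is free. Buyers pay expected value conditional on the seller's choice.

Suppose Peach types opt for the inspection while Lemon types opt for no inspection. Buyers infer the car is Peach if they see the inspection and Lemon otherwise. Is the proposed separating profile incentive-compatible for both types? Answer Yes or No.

Under these beliefs, the inspection earns price 35 and no inspection earns price 30.
Peach: the inspection nets 35 − 3 = 32; no inspection nets 30. Peach prefers the inspection.
Lemon: the inspection nets 35 − 4 = 31; no inspection nets 30. Lemon would deviate to the inspection.
Lemon has a profitable deviation, so the profile is not an equilibrium.

No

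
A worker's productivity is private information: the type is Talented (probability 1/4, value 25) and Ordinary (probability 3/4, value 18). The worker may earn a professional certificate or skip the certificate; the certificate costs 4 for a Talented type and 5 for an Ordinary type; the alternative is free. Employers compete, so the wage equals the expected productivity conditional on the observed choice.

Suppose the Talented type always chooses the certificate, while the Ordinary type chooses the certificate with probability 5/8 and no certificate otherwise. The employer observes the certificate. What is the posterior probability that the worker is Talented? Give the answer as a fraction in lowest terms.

8/23

P(the certificate) = (1/4)·1 + (3/4)·(5/8) = 23/32.
By Bayes' rule, P(Talented | the certificate) = (1/4) / (23/32) = 8/23.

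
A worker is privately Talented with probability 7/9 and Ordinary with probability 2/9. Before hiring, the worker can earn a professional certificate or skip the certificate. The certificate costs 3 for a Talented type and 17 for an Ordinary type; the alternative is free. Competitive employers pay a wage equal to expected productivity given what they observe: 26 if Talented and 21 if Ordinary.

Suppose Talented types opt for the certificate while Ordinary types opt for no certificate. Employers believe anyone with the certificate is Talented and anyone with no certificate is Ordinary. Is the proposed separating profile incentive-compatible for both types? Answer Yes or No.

Under these beliefs, the certificate earns wage 26 and no certificate earns wage 21.
Talented: the certificate nets 26 − 3 = 23; no certificate nets 21. Talented prefers the certificate.
Ordinary: the certificate nets 26 − 17 = 9; no certificate nets 21. Ordinary prefers no certificate.
Neither type deviates, so the separating profile is an equilibrium.

Yes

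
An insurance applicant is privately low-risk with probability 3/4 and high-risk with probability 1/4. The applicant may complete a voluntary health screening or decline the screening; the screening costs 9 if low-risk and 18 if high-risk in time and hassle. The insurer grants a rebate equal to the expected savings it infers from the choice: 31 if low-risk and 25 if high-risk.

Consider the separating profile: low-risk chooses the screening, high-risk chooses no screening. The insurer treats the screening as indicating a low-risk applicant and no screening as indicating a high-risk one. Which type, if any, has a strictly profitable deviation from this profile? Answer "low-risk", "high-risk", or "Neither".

The screening pays 31; no screening pays 25.
low-risk: assigned the screening, nets 31 − 9 = 22; deviating to no screening nets 25.
high-risk: assigned no screening, nets 25; deviating to the screening nets 31 − 18 = 13.
The low-risk type gains 3 by deviating.

low-risk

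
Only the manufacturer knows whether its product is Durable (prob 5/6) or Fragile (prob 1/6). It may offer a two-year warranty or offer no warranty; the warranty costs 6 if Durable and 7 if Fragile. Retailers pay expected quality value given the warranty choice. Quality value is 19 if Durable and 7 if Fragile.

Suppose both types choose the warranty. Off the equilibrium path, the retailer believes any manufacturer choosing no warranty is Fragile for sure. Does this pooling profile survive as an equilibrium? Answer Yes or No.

Yes

On path, the retailer holds the prior and pays 5/6·19 + 1/6·7 = 17. Off path (no warranty), believing Fragile, it pays 7.
Durable: the warranty nets 17 − 6 = 11; no warranty nets 7. Durable stays.
Fragile: the warranty nets 17 − 7 = 10; no warranty nets 7. Fragile stays.
No type deviates, so pooling is sustained.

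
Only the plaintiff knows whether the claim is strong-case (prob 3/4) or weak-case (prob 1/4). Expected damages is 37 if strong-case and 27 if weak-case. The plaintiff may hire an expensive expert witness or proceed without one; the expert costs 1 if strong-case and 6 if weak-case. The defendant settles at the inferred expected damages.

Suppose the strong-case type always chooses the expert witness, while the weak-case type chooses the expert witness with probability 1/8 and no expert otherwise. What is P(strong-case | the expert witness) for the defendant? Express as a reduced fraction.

24/25

P(the expert witness) = (3/4)·1 + (1/4)·(1/8) = 25/32.
By Bayes' rule, P(strong-case | the expert witness) = (3/4) / (25/32) = 24/25.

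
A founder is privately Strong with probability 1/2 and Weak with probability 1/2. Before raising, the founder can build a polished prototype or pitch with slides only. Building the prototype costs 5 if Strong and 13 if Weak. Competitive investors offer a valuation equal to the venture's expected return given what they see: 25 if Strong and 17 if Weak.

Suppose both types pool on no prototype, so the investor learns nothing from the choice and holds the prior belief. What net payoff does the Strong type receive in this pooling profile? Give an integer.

21

Pooled valuation = 1/2·25 + 1/2·17 = 21.
Strong pays no cost for no prototype, so net payoff = 21.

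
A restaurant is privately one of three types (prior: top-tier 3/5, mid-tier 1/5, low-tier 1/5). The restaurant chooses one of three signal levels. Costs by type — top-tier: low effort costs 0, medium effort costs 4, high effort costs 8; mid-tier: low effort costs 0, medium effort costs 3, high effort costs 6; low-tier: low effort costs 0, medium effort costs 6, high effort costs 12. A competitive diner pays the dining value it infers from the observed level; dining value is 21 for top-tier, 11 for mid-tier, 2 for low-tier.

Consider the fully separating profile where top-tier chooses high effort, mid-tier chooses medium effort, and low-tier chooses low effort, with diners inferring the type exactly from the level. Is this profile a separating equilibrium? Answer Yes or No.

Separating price premiums: high effort → 21, medium effort → 11, low effort → 2.
top-tier (assigned high effort): low effort: 2 − 0 = 2; medium effort: 11 − 4 = 7; high effort: 21 − 8 = 13. top-tier stays.
mid-tier (assigned medium effort): low effort: 2 − 0 = 2; medium effort: 11 − 3 = 8; high effort: 21 − 6 = 15. mid-tier prefers high effort.
low-tier (assigned low effort): low effort: 2 − 0 = 2; medium effort: 11 − 6 = 5; high effort: 21 − 12 = 9. low-tier prefers high effort.
At least one type deviates; the separating profile fails.

No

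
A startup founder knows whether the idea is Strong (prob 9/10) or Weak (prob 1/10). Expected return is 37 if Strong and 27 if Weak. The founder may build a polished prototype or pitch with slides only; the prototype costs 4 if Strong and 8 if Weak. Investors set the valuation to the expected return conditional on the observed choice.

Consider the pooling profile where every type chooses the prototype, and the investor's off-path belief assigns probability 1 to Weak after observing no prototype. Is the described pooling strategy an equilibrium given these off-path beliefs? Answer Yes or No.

On path, the investor holds the prior and pays 9/10·37 + 1/10·27 = 36. Off path (no prototype), believing Weak, it pays 27.
Strong: the prototype nets 36 − 4 = 32; no prototype nets 27. Strong stays.
Weak: the prototype nets 36 − 8 = 28; no prototype nets 27. Weak stays.
No type deviates, so pooling is sustained.

Yes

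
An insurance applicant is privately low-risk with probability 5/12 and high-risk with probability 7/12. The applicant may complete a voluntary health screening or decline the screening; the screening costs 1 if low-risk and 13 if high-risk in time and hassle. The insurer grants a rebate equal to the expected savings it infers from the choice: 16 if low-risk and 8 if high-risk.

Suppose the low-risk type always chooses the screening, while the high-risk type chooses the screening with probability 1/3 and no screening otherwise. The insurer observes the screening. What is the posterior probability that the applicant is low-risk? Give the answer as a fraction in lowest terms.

P(the screening) = (5/12)·1 + (7/12)·(1/3) = 11/18.
By Bayes' rule, P(low-risk | the screening) = (5/12) / (11/18) = 15/22.

15/22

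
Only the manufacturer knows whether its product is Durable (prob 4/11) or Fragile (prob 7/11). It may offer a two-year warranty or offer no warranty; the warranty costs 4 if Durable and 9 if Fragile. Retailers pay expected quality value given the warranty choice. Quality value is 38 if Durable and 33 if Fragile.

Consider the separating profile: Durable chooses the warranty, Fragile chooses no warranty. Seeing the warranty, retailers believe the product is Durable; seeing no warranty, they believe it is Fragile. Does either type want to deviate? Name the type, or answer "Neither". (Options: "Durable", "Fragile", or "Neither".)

The warranty pays 38; no warranty pays 33.
Durable: assigned the warranty, nets 38 − 4 = 34; deviating to no warranty nets 33.
Fragile: assigned no warranty, nets 33; deviating to the warranty nets 38 − 9 = 29.
Both types strictly prefer their assigned action; no profitable deviation.

Neither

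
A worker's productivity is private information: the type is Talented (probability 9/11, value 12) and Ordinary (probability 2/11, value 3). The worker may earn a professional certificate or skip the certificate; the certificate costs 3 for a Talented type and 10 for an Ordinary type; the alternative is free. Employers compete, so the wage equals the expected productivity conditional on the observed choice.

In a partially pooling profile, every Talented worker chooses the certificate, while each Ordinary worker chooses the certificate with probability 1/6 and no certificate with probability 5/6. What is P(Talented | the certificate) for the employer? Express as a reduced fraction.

27/28

P(the certificate) = (9/11)·1 + (2/11)·(1/6) = 28/33.
By Bayes' rule, P(Talented | the certificate) = (9/11) / (28/33) = 27/28.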